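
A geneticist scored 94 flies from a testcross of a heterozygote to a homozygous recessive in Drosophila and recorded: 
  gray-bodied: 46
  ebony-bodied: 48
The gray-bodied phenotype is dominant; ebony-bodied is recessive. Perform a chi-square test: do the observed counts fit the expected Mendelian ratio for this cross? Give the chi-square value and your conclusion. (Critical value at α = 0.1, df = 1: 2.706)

A testcross of a heterozygote (Aa × aa) gives a 1:1 phenotypic ratio.
The 1:1 ratio has 2 parts, so with N = 94 the expected counts are:
  gray-bodied: 94 × 1/2 = 47
  ebony-bodied: 94 × 1/2 = 47
χ² = Σ (O − E)² / E
  gray-bodied: (46 − 47)² / 47 = 0.0213
  ebony-bodied: (48 − 47)² / 47 = 0.0213
χ² = 0.0213 + 0.0213 = 0.0426 ≈ 0.043
Degrees of freedom = 2 − 1 = 1; critical value at α = 0.1 is 2.706.
Since 0.043 < 2.706, we fail to reject the null hypothesis — the data are consistent with the 1:1 ratio.

0.043; consistent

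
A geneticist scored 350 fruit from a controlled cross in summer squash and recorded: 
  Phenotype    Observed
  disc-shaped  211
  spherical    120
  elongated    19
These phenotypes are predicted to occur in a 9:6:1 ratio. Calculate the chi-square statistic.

2.356

Expected counts for N = 350 under a 9:6:1 ratio (total parts = 16):
  disc-shaped: 350 × 9/16 = 196.875
  spherical: 350 × 6/16 = 131.25
  elongated: 350 × 1/16 = 21.875
χ² = Σ (O − E)² / E
  disc-shaped: (211 − 196.875)² / 196.875 = 1.0134
  spherical: (120 − 131.25)² / 131.25 = 0.9643
  elongated: (19 − 21.875)² / 21.875 = 0.3779
χ² = 1.0134 + 0.9643 + 0.3779 = 2.3556 ≈ 2.356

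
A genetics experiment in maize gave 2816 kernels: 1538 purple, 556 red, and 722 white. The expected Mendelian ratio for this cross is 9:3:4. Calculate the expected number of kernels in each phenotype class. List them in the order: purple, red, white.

1584, 528, 704

Total ratio parts = 16. Expected numbers out of 2816:
  purple: 2816 × 9/16 = 1584
  red: 2816 × 3/16 = 528
  white: 2816 × 4/16 = 704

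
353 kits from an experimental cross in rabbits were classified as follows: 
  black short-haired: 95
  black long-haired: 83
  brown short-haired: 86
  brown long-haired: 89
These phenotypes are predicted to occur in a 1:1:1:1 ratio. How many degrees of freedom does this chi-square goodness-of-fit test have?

3

A goodness-of-fit test with 4 phenotype classes has df = 4 − 1 = 3.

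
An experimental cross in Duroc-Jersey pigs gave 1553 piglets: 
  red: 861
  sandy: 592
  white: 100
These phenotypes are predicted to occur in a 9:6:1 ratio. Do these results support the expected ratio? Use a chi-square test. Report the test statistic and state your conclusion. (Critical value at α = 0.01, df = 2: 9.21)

0.429; consistent

Total ratio parts = 16. Expected numbers out of 1553:
  red: 1553 × 9/16 = 873.5625
  sandy: 1553 × 6/16 = 582.375
  white: 1553 × 1/16 = 97.0625
χ² = Σ (O − E)² / E
  red: (861 − 873.5625)² / 873.5625 = 0.1807
  sandy: (592 − 582.375)² / 582.375 = 0.1591
  white: (100 − 97.0625)² / 97.0625 = 0.0889
χ² = 0.1807 + 0.1591 + 0.0889 = 0.4287 ≈ 0.429
Degrees of freedom = 3 − 1 = 2; critical value at α = 0.01 is 9.21.
Since 0.429 < 9.21, we fail to reject the null hypothesis — the data are consistent with the 9:6:1 ratio.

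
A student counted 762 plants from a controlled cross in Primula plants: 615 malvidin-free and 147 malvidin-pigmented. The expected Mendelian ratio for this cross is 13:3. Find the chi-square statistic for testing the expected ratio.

The 13:3 ratio has 16 parts, so with N = 762 the expected counts are:
  malvidin-free: 762 × 13/16 = 619.125
  malvidin-pigmented: 762 × 3/16 = 142.875
χ² = Σ (O − E)² / E
  malvidin-free: (615 − 619.125)² / 619.125 = 0.0275
  malvidin-pigmented: (147 − 142.875)² / 142.875 = 0.1191
χ² = 0.0275 + 0.1191 = 0.1466 ≈ 0.147

0.147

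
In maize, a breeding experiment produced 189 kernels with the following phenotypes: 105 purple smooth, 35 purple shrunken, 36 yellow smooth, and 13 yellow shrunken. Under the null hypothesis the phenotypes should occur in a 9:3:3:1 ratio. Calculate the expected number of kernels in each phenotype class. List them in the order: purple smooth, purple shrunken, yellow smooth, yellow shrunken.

106.3125, 35.4375, 35.4375, 11.8125

Under the 9:3:3:1 hypothesis (Σ ratio = 16, N = 189):
  purple smooth: 189 × 9/16 = 106.3125
  purple shrunken: 189 × 3/16 = 35.4375
  yellow smooth: 189 × 3/16 = 35.4375
  yellow shrunken: 189 × 1/16 = 11.8125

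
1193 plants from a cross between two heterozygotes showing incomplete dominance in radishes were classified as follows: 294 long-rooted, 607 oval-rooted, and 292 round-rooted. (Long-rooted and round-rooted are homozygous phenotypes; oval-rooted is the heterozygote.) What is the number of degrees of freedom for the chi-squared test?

With incomplete dominance, a heterozygote × heterozygote cross gives a 1:2:1 phenotypic ratio.
A goodness-of-fit test with 3 phenotype classes has df = 3 − 1 = 2.

2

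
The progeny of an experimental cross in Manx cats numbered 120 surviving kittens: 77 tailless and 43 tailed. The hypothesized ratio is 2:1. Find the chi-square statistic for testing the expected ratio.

Total ratio parts = 3. Expected numbers out of 120:
  tailless: 120 × 2/3 = 80
  tailed: 120 × 1/3 = 40
χ² = Σ (O − E)² / E
  tailless: (77 − 80)² / 80 = 0.1125
  tailed: (43 − 40)² / 40 = 0.2250
χ² = 0.1125 + 0.2250 = 0.3375 ≈ 0.338

0.338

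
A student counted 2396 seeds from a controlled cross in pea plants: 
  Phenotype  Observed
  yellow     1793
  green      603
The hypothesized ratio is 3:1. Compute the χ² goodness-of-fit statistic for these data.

0.036

Expected counts for N = 2396 under a 3:1 ratio (total parts = 4):
  yellow: 2396 × 3/4 = 1797
  green: 2396 × 1/4 = 599
χ² = Σ (O − E)² / E
  yellow: (1793 − 1797)² / 1797 = 0.0089
  green: (603 − 599)² / 599 = 0.0267
χ² = 0.0089 + 0.0267 = 0.0356 ≈ 0.036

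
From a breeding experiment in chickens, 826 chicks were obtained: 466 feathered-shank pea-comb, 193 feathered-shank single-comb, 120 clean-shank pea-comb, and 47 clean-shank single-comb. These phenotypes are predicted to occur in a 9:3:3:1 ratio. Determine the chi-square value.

Expected counts for N = 826 under a 9:3:3:1 ratio (total parts = 16):
  feathered-shank pea-comb: 826 × 9/16 = 464.625
  feathered-shank single-comb: 826 × 3/16 = 154.875
  clean-shank pea-comb: 826 × 3/16 = 154.875
  clean-shank single-comb: 826 × 1/16 = 51.625
χ² = Σ (O − E)² / E
  feathered-shank pea-comb: (466 − 464.625)² / 464.625 = 0.0041
  feathered-shank single-comb: (193 − 154.875)² / 154.875 = 9.3851
  clean-shank pea-comb: (120 − 154.875)² / 154.875 = 7.8532
  clean-shank single-comb: (47 − 51.625)² / 51.625 = 0.4143
χ² = 0.0041 + 9.3851 + 7.8532 + 0.4143 = 17.6567 ≈ 17.657

17.657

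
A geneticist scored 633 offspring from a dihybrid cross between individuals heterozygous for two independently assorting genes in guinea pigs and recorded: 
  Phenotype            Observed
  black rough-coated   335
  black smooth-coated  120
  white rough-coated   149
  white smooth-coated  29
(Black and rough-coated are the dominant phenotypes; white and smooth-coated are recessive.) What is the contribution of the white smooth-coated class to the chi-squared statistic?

A dihybrid F₂ with independent assortment and complete dominance at both loci gives a 9:3:3:1 phenotypic ratio.
The 9:3:3:1 ratio has 16 parts, so with N = 633 the expected counts are:
  black rough-coated: 633 × 9/16 = 356.0625
  black smooth-coated: 633 × 3/16 = 118.6875
  white rough-coated: 633 × 3/16 = 118.6875
  white smooth-coated: 633 × 1/16 = 39.5625
Contribution of white smooth-coated: (29 − 39.5625)² / 39.5625 = 2.8200

2.820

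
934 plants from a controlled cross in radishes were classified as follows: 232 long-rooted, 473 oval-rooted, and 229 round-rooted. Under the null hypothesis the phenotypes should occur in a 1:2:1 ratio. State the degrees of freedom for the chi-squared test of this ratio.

A goodness-of-fit test with 3 phenotype classes has df = 3 − 1 = 2.

2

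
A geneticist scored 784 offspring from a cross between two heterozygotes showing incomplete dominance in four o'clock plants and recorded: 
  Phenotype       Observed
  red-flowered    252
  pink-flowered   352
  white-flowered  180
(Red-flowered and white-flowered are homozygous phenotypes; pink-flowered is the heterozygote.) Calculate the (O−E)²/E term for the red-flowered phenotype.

With incomplete dominance, a heterozygote × heterozygote cross gives a 1:2:1 phenotypic ratio.
Total ratio parts = 4. Expected numbers out of 784:
  red-flowered: 784 × 1/4 = 196
  pink-flowered: 784 × 2/4 = 392
  white-flowered: 784 × 1/4 = 196
Contribution of red-flowered: (252 − 196)² / 196 = 16.0000

16.000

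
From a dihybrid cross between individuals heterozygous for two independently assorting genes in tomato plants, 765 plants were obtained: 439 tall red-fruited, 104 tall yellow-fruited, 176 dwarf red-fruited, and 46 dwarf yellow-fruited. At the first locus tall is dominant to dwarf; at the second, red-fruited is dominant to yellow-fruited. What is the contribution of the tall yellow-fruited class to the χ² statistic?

10.843

A dihybrid F₂ with independent assortment and complete dominance at both loci gives a 9:3:3:1 phenotypic ratio.
Total ratio parts = 16. Expected numbers out of 765:
  tall red-fruited: 765 × 9/16 = 430.3125
  tall yellow-fruited: 765 × 3/16 = 143.4375
  dwarf red-fruited: 765 × 3/16 = 143.4375
  dwarf yellow-fruited: 765 × 1/16 = 47.8125
Contribution of tall yellow-fruited: (104 − 143.4375)² / 143.4375 = 10.8432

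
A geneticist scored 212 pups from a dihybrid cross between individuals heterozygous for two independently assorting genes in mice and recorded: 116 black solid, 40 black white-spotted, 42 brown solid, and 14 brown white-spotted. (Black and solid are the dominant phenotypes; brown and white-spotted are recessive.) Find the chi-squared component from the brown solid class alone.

A dihybrid F₂ with independent assortment and complete dominance at both loci gives a 9:3:3:1 phenotypic ratio.
Expected counts for N = 212 under a 9:3:3:1 ratio (total parts = 16):
  black solid: 212 × 9/16 = 119.25
  black white-spotted: 212 × 3/16 = 39.75
  brown solid: 212 × 3/16 = 39.75
  brown white-spotted: 212 × 1/16 = 13.25
Contribution of brown solid: (42 − 39.75)² / 39.75 = 0.1274

0.127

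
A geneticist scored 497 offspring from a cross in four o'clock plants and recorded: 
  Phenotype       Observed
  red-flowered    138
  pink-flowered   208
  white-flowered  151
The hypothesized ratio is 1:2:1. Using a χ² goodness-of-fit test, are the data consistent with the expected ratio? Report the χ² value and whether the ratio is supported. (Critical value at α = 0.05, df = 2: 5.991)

The 1:2:1 ratio has 4 parts, so with N = 497 the expected counts are:
  red-flowered: 497 × 1/4 = 124.25
  pink-flowered: 497 × 2/4 = 248.5
  white-flowered: 497 × 1/4 = 124.25
χ² = Σ (O − E)² / E
  red-flowered: (138 − 124.25)² / 124.25 = 1.5216
  pink-flowered: (208 − 248.5)² / 248.5 = 6.6006
  white-flowered: (151 − 124.25)² / 124.25 = 5.7591
χ² = 1.5216 + 6.6006 + 5.7591 = 13.8813 ≈ 13.881
Degrees of freedom = 3 − 1 = 2; critical value at α = 0.05 is 5.991.
Since 13.881 > 5.991, we reject the null hypothesis — the data do not fit the 1:2:1 ratio.

13.881; not consistent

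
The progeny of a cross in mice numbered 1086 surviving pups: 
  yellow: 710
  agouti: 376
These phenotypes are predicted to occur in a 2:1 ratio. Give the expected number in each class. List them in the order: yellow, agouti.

724, 362

The 2:1 ratio has 3 parts, so with N = 1086 the expected counts are:
  yellow: 1086 × 2/3 = 724
  agouti: 1086 × 1/3 = 362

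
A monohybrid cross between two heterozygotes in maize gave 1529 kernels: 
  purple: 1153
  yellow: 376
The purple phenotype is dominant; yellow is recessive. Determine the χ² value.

0.136

For a monohybrid cross between heterozygotes with complete dominance, the expected phenotypic ratio is 3:1.
Expected counts for N = 1529 under a 3:1 ratio (total parts = 4):
  purple: 1529 × 3/4 = 1146.75
  yellow: 1529 × 1/4 = 382.25
χ² = Σ (O − E)² / E
  purple: (1153 − 1146.75)² / 1146.75 = 0.0341
  yellow: (376 − 382.25)² / 382.25 = 0.1022
χ² = 0.0341 + 0.1022 = 0.1363 ≈ 0.136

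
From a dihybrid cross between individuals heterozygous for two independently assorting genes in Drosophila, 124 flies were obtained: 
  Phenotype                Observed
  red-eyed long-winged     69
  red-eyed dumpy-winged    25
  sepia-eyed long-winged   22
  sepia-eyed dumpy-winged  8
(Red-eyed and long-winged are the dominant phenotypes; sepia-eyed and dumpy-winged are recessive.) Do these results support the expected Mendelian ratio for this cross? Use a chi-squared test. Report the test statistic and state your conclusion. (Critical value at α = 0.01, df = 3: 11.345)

0.215; consistent

A dihybrid F₂ with independent assortment and complete dominance at both loci gives a 9:3:3:1 phenotypic ratio.
Total ratio parts = 16. Expected numbers out of 124:
  red-eyed long-winged: 124 × 9/16 = 69.75
  red-eyed dumpy-winged: 124 × 3/16 = 23.25
  sepia-eyed long-winged: 124 × 3/16 = 23.25
  sepia-eyed dumpy-winged: 124 × 1/16 = 7.75
χ² = Σ (O − E)² / E
  red-eyed long-winged: (69 − 69.75)² / 69.75 = 0.0081
  red-eyed dumpy-winged: (25 − 23.25)² / 23.25 = 0.1317
  sepia-eyed long-winged: (22 − 23.25)² / 23.25 = 0.0672
  sepia-eyed dumpy-winged: (8 − 7.75)² / 7.75 = 0.0081
χ² = 0.0081 + 0.1317 + 0.0672 + 0.0081 = 0.2151 ≈ 0.215
Degrees of freedom = 4 − 1 = 3; critical value at α = 0.01 is 11.345.
Since 0.215 < 11.345, we fail to reject the null hypothesis — the data are consistent with the 9:3:3:1 ratio.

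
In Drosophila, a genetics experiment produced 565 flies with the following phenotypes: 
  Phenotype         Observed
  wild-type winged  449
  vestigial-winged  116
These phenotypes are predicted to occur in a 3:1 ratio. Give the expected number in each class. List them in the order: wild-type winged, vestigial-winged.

Under the 3:1 hypothesis (Σ ratio = 4, N = 565):
  wild-type winged: 565 × 3/4 = 423.75
  vestigial-winged: 565 × 1/4 = 141.25

423.75, 141.25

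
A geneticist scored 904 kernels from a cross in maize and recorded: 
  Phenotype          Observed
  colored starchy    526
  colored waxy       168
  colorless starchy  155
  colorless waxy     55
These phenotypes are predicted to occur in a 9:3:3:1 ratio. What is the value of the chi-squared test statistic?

1.896

Under the 9:3:3:1 hypothesis (Σ ratio = 16, N = 904):
  colored starchy: 904 × 9/16 = 508.5
  colored waxy: 904 × 3/16 = 169.5
  colorless starchy: 904 × 3/16 = 169.5
  colorless waxy: 904 × 1/16 = 56.5
χ² = Σ (O − E)² / E
  colored starchy: (526 − 508.5)² / 508.5 = 0.6023
  colored waxy: (168 − 169.5)² / 169.5 = 0.0133
  colorless starchy: (155 − 169.5)² / 169.5 = 1.2404
  colorless waxy: (55 − 56.5)² / 56.5 = 0.0398
χ² = 0.6023 + 0.0133 + 1.2404 + 0.0398 = 1.8958 ≈ 1.896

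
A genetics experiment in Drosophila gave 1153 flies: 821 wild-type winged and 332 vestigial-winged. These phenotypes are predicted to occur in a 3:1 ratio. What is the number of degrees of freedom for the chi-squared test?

1

A goodness-of-fit test with 2 phenotype classes has df = 2 − 1 = 1.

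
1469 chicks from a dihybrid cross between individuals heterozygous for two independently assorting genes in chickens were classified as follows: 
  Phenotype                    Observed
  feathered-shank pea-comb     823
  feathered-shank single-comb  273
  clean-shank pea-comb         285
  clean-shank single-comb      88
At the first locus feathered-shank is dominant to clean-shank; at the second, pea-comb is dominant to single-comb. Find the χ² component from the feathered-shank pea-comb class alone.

0.013

A dihybrid F₂ with independent assortment and complete dominance at both loci gives a 9:3:3:1 phenotypic ratio.
Total ratio parts = 16. Expected numbers out of 1469:
  feathered-shank pea-comb: 1469 × 9/16 = 826.3125
  feathered-shank single-comb: 1469 × 3/16 = 275.4375
  clean-shank pea-comb: 1469 × 3/16 = 275.4375
  clean-shank single-comb: 1469 × 1/16 = 91.8125
Contribution of feathered-shank pea-comb: (823 − 826.3125)² / 826.3125 = 0.0133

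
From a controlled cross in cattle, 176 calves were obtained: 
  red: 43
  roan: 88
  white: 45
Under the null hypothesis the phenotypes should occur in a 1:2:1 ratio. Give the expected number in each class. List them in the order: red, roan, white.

Expected counts for N = 176 under a 1:2:1 ratio (total parts = 4):
  red: 176 × 1/4 = 44
  roan: 176 × 2/4 = 88
  white: 176 × 1/4 = 44

44, 88, 44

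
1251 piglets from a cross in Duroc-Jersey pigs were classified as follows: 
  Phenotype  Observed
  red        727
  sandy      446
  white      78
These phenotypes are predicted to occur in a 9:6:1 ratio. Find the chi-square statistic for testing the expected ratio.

1.913

Total ratio parts = 16. Expected numbers out of 1251:
  red: 1251 × 9/16 = 703.6875
  sandy: 1251 × 6/16 = 469.125
  white: 1251 × 1/16 = 78.1875
χ² = Σ (O − E)² / E
  red: (727 − 703.6875)² / 703.6875 = 0.7723
  sandy: (446 − 469.125)² / 469.125 = 1.1399
  white: (78 − 78.1875)² / 78.1875 = 0.0004
χ² = 0.7723 + 1.1399 + 0.0004 = 1.9126 ≈ 1.913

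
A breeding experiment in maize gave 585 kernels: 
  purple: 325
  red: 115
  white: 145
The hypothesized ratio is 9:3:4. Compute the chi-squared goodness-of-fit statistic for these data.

The 9:3:4 ratio has 16 parts, so with N = 585 the expected counts are:
  purple: 585 × 9/16 = 329.0625
  red: 585 × 3/16 = 109.6875
  white: 585 × 4/16 = 146.25
χ² = Σ (O − E)² / E
  purple: (325 − 329.0625)² / 329.0625 = 0.0502
  red: (115 − 109.6875)² / 109.6875 = 0.2573
  white: (145 − 146.25)² / 146.25 = 0.0107
χ² = 0.0502 + 0.2573 + 0.0107 = 0.3182 ≈ 0.318

0.318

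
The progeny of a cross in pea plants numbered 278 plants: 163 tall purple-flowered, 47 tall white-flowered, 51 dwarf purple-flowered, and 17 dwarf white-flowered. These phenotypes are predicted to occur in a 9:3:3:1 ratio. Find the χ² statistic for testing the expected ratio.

Total ratio parts = 16. Expected numbers out of 278:
  tall purple-flowered: 278 × 9/16 = 156.375
  tall white-flowered: 278 × 3/16 = 52.125
  dwarf purple-flowered: 278 × 3/16 = 52.125
  dwarf white-flowered: 278 × 1/16 = 17.375
χ² = Σ (O − E)² / E
  tall purple-flowered: (163 − 156.375)² / 156.375 = 0.2807
  tall white-flowered: (47 − 52.125)² / 52.125 = 0.5039
  dwarf purple-flowered: (51 − 52.125)² / 52.125 = 0.0243
  dwarf white-flowered: (17 − 17.375)² / 17.375 = 0.0081
χ² = 0.2807 + 0.5039 + 0.0243 + 0.0081 = 0.817

0.817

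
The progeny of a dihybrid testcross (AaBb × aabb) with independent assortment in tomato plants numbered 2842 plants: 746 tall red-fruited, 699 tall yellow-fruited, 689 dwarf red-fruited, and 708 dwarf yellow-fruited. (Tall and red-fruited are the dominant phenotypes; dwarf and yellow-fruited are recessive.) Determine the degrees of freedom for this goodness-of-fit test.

A dihybrid testcross with independent assortment gives a 1:1:1:1 ratio.
A goodness-of-fit test with 4 phenotype classes has df = 4 − 1 = 3.

3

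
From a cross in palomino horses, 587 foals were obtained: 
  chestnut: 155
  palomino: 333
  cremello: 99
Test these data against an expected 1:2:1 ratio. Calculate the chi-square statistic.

21.317

The 1:2:1 ratio has 4 parts, so with N = 587 the expected counts are:
  chestnut: 587 × 1/4 = 146.75
  palomino: 587 × 2/4 = 293.5
  cremello: 587 × 1/4 = 146.75
χ² = Σ (O − E)² / E
  chestnut: (155 − 146.75)² / 146.75 = 0.4638
  palomino: (333 − 293.5)² / 293.5 = 5.3160
  cremello: (99 − 146.75)² / 146.75 = 15.5371
χ² = 0.4638 + 5.3160 + 15.5371 = 21.3169 ≈ 21.317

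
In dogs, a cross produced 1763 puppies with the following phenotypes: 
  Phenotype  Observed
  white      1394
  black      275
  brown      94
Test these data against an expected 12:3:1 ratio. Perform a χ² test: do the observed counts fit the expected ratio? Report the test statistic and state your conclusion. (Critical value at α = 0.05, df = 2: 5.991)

The 12:3:1 ratio has 16 parts, so with N = 1763 the expected counts are:
  white: 1763 × 12/16 = 1322.25
  black: 1763 × 3/16 = 330.5625
  brown: 1763 × 1/16 = 110.1875
χ² = Σ (O − E)² / E
  white: (1394 − 1322.25)² / 1322.25 = 3.8934
  black: (275 − 330.5625)² / 330.5625 = 9.3392
  brown: (94 − 110.1875)² / 110.1875 = 2.3781
χ² = 3.8934 + 9.3392 + 2.3781 = 15.6107 ≈ 15.611
Degrees of freedom = 3 − 1 = 2; critical value at α = 0.05 is 5.991.
Since 15.611 > 5.991, we reject the null hypothesis — the data do not fit the 12:3:1 ratio.

15.611; not consistent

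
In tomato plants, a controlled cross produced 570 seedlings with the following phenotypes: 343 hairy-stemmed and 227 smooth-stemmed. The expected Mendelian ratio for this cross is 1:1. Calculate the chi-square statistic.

23.607

Under the 1:1 hypothesis (Σ ratio = 2, N = 570):
  hairy-stemmed: 570 × 1/2 = 285
  smooth-stemmed: 570 × 1/2 = 285
χ² = Σ (O − E)² / E
  hairy-stemmed: (343 − 285)² / 285 = 11.8035
  smooth-stemmed: (227 − 285)² / 285 = 11.8035
χ² = 11.8035 + 11.8035 = 23.607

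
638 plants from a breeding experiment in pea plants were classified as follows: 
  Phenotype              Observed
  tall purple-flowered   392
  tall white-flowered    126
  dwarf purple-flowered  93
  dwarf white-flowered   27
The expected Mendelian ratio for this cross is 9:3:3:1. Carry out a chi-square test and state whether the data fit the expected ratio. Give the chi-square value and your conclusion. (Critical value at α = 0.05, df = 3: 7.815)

13.480; not consistent

Expected counts for N = 638 under a 9:3:3:1 ratio (total parts = 16):
  tall purple-flowered: 638 × 9/16 = 358.875
  tall white-flowered: 638 × 3/16 = 119.625
  dwarf purple-flowered: 638 × 3/16 = 119.625
  dwarf white-flowered: 638 × 1/16 = 39.875
χ² = Σ (O − E)² / E
  tall purple-flowered: (392 − 358.875)² / 358.875 = 3.0575
  tall white-flowered: (126 − 119.625)² / 119.625 = 0.3397
  dwarf purple-flowered: (93 − 119.625)² / 119.625 = 5.9259
  dwarf white-flowered: (27 − 39.875)² / 39.875 = 4.1571
χ² = 3.0575 + 0.3397 + 5.9259 + 4.1571 = 13.4802 ≈ 13.480
Degrees of freedom = 4 − 1 = 3; critical value at α = 0.05 is 7.815.
Since 13.480 > 7.815, we reject the null hypothesis — the data do not fit the 9:3:3:1 ratio.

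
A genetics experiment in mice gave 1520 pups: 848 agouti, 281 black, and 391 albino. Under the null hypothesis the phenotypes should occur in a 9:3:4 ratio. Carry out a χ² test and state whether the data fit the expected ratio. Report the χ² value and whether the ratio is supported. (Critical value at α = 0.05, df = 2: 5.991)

0.432; consistent

Total ratio parts = 16. Expected numbers out of 1520:
  agouti: 1520 × 9/16 = 855
  black: 1520 × 3/16 = 285
  albino: 1520 × 4/16 = 380
χ² = Σ (O − E)² / E
  agouti: (848 − 855)² / 855 = 0.0573
  black: (281 − 285)² / 285 = 0.0561
  albino: (391 − 380)² / 380 = 0.3184
χ² = 0.0573 + 0.0561 + 0.3184 = 0.4318 ≈ 0.432
Degrees of freedom = 3 − 1 = 2; critical value at α = 0.05 is 5.991.
Since 0.432 < 5.991, we fail to reject the null hypothesis — the data are consistent with the 9:3:4 ratio.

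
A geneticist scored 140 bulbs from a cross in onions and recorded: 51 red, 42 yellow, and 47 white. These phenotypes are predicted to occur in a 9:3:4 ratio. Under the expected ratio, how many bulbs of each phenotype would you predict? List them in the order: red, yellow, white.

78.75, 26.25, 35

Expected counts for N = 140 under a 9:3:4 ratio (total parts = 16):
  red: 140 × 9/16 = 78.75
  yellow: 140 × 3/16 = 26.25
  white: 140 × 4/16 = 35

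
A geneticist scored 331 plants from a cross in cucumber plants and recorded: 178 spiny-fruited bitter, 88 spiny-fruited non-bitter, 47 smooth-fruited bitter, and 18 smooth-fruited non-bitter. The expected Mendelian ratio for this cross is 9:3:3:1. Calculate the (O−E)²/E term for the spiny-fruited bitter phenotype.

Expected counts for N = 331 under a 9:3:3:1 ratio (total parts = 16):
  spiny-fruited bitter: 331 × 9/16 = 186.1875
  spiny-fruited non-bitter: 331 × 3/16 = 62.0625
  smooth-fruited bitter: 331 × 3/16 = 62.0625
  smooth-fruited non-bitter: 331 × 1/16 = 20.6875
Contribution of spiny-fruited bitter: (178 − 186.1875)² / 186.1875 = 0.3600

0.360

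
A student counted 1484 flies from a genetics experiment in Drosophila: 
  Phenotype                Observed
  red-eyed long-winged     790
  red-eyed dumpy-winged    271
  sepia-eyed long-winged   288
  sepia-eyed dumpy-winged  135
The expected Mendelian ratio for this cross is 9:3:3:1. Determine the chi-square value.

Total ratio parts = 16. Expected numbers out of 1484:
  red-eyed long-winged: 1484 × 9/16 = 834.75
  red-eyed dumpy-winged: 1484 × 3/16 = 278.25
  sepia-eyed long-winged: 1484 × 3/16 = 278.25
  sepia-eyed dumpy-winged: 1484 × 1/16 = 92.75
χ² = Σ (O − E)² / E
  red-eyed long-winged: (790 − 834.75)² / 834.75 = 2.3990
  red-eyed dumpy-winged: (271 − 278.25)² / 278.25 = 0.1889
  sepia-eyed long-winged: (288 − 278.25)² / 278.25 = 0.3416
  sepia-eyed dumpy-winged: (135 − 92.75)² / 92.75 = 19.2460
χ² = 2.3990 + 0.1889 + 0.3416 + 19.2460 = 22.1755 ≈ 22.176

22.176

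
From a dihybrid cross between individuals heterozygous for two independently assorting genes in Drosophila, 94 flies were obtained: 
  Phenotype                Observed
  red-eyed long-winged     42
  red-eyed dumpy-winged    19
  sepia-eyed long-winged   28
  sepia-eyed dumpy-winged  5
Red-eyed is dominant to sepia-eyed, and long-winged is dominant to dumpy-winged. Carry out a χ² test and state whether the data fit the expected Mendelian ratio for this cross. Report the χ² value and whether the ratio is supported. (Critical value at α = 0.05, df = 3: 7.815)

8.582; not consistent

A dihybrid F₂ with independent assortment and complete dominance at both loci gives a 9:3:3:1 phenotypic ratio.
Expected counts for N = 94 under a 9:3:3:1 ratio (total parts = 16):
  red-eyed long-winged: 94 × 9/16 = 52.875
  red-eyed dumpy-winged: 94 × 3/16 = 17.625
  sepia-eyed long-winged: 94 × 3/16 = 17.625
  sepia-eyed dumpy-winged: 94 × 1/16 = 5.875
χ² = Σ (O − E)² / E
  red-eyed long-winged: (42 − 52.875)² / 52.875 = 2.2367
  red-eyed dumpy-winged: (19 − 17.625)² / 17.625 = 0.1073
  sepia-eyed long-winged: (28 − 17.625)² / 17.625 = 6.1073
  sepia-eyed dumpy-winged: (5 − 5.875)² / 5.875 = 0.1303
χ² = 2.2367 + 0.1073 + 6.1073 + 0.1303 = 8.5816 ≈ 8.582
Degrees of freedom = 4 − 1 = 3; critical value at α = 0.05 is 7.815.
Since 8.582 > 7.815, we reject the null hypothesis — the data do not fit the 9:3:3:1 ratio.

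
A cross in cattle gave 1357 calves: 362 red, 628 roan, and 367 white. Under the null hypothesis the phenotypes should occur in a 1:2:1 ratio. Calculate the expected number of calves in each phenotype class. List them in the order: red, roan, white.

Expected counts for N = 1357 under a 1:2:1 ratio (total parts = 4):
  red: 1357 × 1/4 = 339.25
  roan: 1357 × 2/4 = 678.5
  white: 1357 × 1/4 = 339.25

339.25, 678.5, 339.25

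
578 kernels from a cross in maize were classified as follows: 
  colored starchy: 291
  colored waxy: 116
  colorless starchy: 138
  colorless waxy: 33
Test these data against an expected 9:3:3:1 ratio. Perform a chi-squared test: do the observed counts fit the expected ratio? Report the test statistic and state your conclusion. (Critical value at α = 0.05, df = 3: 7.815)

Total ratio parts = 16. Expected numbers out of 578:
  colored starchy: 578 × 9/16 = 325.125
  colored waxy: 578 × 3/16 = 108.375
  colorless starchy: 578 × 3/16 = 108.375
  colorless waxy: 578 × 1/16 = 36.125
χ² = Σ (O − E)² / E
  colored starchy: (291 − 325.125)² / 325.125 = 3.5817
  colored waxy: (116 − 108.375)² / 108.375 = 0.5365
  colorless starchy: (138 − 108.375)² / 108.375 = 8.0982
  colorless waxy: (33 − 36.125)² / 36.125 = 0.2703
χ² = 3.5817 + 0.5365 + 8.0982 + 0.2703 = 12.4867 ≈ 12.487
Degrees of freedom = 4 − 1 = 3; critical value at α = 0.05 is 7.815.
Since 12.487 > 7.815, we reject the null hypothesis — the data do not fit the 9:3:3:1 ratio.

12.487; not consistent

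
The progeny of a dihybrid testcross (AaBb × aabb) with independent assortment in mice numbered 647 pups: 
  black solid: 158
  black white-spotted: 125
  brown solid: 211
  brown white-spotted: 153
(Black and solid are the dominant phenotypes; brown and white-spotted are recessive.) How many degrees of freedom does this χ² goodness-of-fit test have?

A dihybrid testcross with independent assortment gives a 1:1:1:1 ratio.
A goodness-of-fit test with 4 phenotype classes has df = 4 − 1 = 3.

3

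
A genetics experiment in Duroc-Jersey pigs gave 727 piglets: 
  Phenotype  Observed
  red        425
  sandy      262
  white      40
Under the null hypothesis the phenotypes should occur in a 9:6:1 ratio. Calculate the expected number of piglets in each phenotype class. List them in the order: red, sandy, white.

408.9375, 272.625, 45.4375

The 9:6:1 ratio has 16 parts, so with N = 727 the expected counts are:
  red: 727 × 9/16 = 408.9375
  sandy: 727 × 6/16 = 272.625
  white: 727 × 1/16 = 45.4375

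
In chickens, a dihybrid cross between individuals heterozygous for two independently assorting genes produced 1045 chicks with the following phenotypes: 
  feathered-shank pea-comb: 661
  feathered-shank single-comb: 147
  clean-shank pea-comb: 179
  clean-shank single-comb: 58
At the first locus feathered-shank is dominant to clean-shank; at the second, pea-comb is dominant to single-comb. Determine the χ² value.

A dihybrid F₂ with independent assortment and complete dominance at both loci gives a 9:3:3:1 phenotypic ratio.
Total ratio parts = 16. Expected numbers out of 1045:
  feathered-shank pea-comb: 1045 × 9/16 = 587.8125
  feathered-shank single-comb: 1045 × 3/16 = 195.9375
  clean-shank pea-comb: 1045 × 3/16 = 195.9375
  clean-shank single-comb: 1045 × 1/16 = 65.3125
χ² = Σ (O − E)² / E
  feathered-shank pea-comb: (661 − 587.8125)² / 587.8125 = 9.1124
  feathered-shank single-comb: (147 − 195.9375)² / 195.9375 = 12.2227
  clean-shank pea-comb: (179 − 195.9375)² / 195.9375 = 1.4641
  clean-shank single-comb: (58 − 65.3125)² / 65.3125 = 0.8187
χ² = 9.1124 + 12.2227 + 1.4641 + 0.8187 = 23.6179 ≈ 23.618

23.618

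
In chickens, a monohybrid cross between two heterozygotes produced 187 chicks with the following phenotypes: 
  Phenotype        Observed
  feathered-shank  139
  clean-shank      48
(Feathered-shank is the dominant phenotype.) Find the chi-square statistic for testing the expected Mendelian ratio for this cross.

For a monohybrid cross between heterozygotes with complete dominance, the expected phenotypic ratio is 3:1.
Under the 3:1 hypothesis (Σ ratio = 4, N = 187):
  feathered-shank: 187 × 3/4 = 140.25
  clean-shank: 187 × 1/4 = 46.75
χ² = Σ (O − E)² / E
  feathered-shank: (139 − 140.25)² / 140.25 = 0.0111
  clean-shank: (48 − 46.75)² / 46.75 = 0.0334
χ² = 0.0111 + 0.0334 = 0.0445 ≈ 0.045

0.045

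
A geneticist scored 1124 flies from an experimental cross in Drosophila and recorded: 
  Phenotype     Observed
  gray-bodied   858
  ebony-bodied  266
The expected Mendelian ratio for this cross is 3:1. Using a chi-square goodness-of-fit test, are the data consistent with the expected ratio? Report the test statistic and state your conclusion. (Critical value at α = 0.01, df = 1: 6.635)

1.068; consistent

Total ratio parts = 4. Expected numbers out of 1124:
  gray-bodied: 1124 × 3/4 = 843
  ebony-bodied: 1124 × 1/4 = 281
χ² = Σ (O − E)² / E
  gray-bodied: (858 − 843)² / 843 = 0.2669
  ebony-bodied: (266 − 281)² / 281 = 0.8007
χ² = 0.2669 + 0.8007 = 1.0676 ≈ 1.068
Degrees of freedom = 2 − 1 = 1; critical value at α = 0.01 is 6.635.
Since 1.068 < 6.635, we fail to reject the null hypothesis — the data are consistent with the 3:1 ratio.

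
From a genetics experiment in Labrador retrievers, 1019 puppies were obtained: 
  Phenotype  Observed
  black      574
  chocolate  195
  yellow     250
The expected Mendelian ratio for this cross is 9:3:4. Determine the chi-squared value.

Under the 9:3:4 hypothesis (Σ ratio = 16, N = 1019):
  black: 1019 × 9/16 = 573.1875
  chocolate: 1019 × 3/16 = 191.0625
  yellow: 1019 × 4/16 = 254.75
χ² = Σ (O − E)² / E
  black: (574 − 573.1875)² / 573.1875 = 0.0012
  chocolate: (195 − 191.0625)² / 191.0625 = 0.0811
  yellow: (250 − 254.75)² / 254.75 = 0.0886
χ² = 0.0012 + 0.0811 + 0.0886 = 0.1709 ≈ 0.171

0.171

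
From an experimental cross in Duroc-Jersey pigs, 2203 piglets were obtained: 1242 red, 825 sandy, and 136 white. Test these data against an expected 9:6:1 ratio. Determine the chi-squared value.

0.029

Total ratio parts = 16. Expected numbers out of 2203:
  red: 2203 × 9/16 = 1239.1875
  sandy: 2203 × 6/16 = 826.125
  white: 2203 × 1/16 = 137.6875
χ² = Σ (O − E)² / E
  red: (1242 − 1239.1875)² / 1239.1875 = 0.0064
  sandy: (825 − 826.125)² / 826.125 = 0.0015
  white: (136 − 137.6875)² / 137.6875 = 0.0207
χ² = 0.0064 + 0.0015 + 0.0207 = 0.0286 ≈ 0.029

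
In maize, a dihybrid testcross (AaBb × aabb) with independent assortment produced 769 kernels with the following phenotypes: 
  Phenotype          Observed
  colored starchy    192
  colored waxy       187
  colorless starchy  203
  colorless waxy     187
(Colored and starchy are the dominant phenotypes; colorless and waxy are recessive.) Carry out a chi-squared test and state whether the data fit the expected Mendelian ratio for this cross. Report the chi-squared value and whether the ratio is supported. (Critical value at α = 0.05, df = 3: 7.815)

A dihybrid testcross with independent assortment gives a 1:1:1:1 ratio.
Under the 1:1:1:1 hypothesis (Σ ratio = 4, N = 769):
  colored starchy: 769 × 1/4 = 192.25
  colored waxy: 769 × 1/4 = 192.25
  colorless starchy: 769 × 1/4 = 192.25
  colorless waxy: 769 × 1/4 = 192.25
χ² = Σ (O − E)² / E
  colored starchy: (192 − 192.25)² / 192.25 = 0.0003
  colored waxy: (187 − 192.25)² / 192.25 = 0.1434
  colorless starchy: (203 − 192.25)² / 192.25 = 0.6011
  colorless waxy: (187 − 192.25)² / 192.25 = 0.1434
χ² = 0.0003 + 0.1434 + 0.6011 + 0.1434 = 0.8882 ≈ 0.888
Degrees of freedom = 4 − 1 = 3; critical value at α = 0.05 is 7.815.
Since 0.888 < 7.815, we fail to reject the null hypothesis — the data are consistent with the 1:1:1:1 ratio.

0.888; consistent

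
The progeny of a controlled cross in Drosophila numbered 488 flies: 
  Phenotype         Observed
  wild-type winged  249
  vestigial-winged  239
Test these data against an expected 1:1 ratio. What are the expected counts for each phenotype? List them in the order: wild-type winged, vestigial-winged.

244, 244

Total ratio parts = 2. Expected numbers out of 488:
  wild-type winged: 488 × 1/2 = 244
  vestigial-winged: 488 × 1/2 = 244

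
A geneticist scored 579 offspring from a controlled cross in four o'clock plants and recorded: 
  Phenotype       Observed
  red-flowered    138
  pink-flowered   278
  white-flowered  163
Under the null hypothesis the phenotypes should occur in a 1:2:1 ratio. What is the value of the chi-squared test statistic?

Total ratio parts = 4. Expected numbers out of 579:
  red-flowered: 579 × 1/4 = 144.75
  pink-flowered: 579 × 2/4 = 289.5
  white-flowered: 579 × 1/4 = 144.75
χ² = Σ (O − E)² / E
  red-flowered: (138 − 144.75)² / 144.75 = 0.3148
  pink-flowered: (278 − 289.5)² / 289.5 = 0.4568
  white-flowered: (163 − 144.75)² / 144.75 = 2.3009
χ² = 0.3148 + 0.4568 + 2.3009 = 3.0725 ≈ 3.073

3.073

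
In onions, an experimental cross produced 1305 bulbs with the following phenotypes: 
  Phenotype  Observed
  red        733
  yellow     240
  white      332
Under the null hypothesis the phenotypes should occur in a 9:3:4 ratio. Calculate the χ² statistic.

0.193

Under the 9:3:4 hypothesis (Σ ratio = 16, N = 1305):
  red: 1305 × 9/16 = 734.0625
  yellow: 1305 × 3/16 = 244.6875
  white: 1305 × 4/16 = 326.25
χ² = Σ (O − E)² / E
  red: (733 − 734.0625)² / 734.0625 = 0.0015
  yellow: (240 − 244.6875)² / 244.6875 = 0.0898
  white: (332 − 326.25)² / 326.25 = 0.1013
χ² = 0.0015 + 0.0898 + 0.1013 = 0.1926 ≈ 0.193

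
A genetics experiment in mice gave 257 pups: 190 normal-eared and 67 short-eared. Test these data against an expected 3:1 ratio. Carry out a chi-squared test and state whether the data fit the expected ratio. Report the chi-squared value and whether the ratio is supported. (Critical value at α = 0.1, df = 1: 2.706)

0.157; consistent

The 3:1 ratio has 4 parts, so with N = 257 the expected counts are:
  normal-eared: 257 × 3/4 = 192.75
  short-eared: 257 × 1/4 = 64.25
χ² = Σ (O − E)² / E
  normal-eared: (190 − 192.75)² / 192.75 = 0.0392
  short-eared: (67 − 64.25)² / 64.25 = 0.1177
χ² = 0.0392 + 0.1177 = 0.1569 ≈ 0.157
Degrees of freedom = 2 − 1 = 1; critical value at α = 0.1 is 2.706.
Since 0.157 < 2.706, we fail to reject the null hypothesis — the data are consistent with the 3:1 ratio.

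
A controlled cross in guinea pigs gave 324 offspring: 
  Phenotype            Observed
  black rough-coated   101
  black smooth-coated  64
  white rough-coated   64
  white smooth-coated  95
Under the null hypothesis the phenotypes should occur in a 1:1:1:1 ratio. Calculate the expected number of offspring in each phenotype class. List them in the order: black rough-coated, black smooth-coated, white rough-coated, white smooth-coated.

81, 81, 81, 81

Expected counts for N = 324 under a 1:1:1:1 ratio (total parts = 4):
  black rough-coated: 324 × 1/4 = 81
  black smooth-coated: 324 × 1/4 = 81
  white rough-coated: 324 × 1/4 = 81
  white smooth-coated: 324 × 1/4 = 81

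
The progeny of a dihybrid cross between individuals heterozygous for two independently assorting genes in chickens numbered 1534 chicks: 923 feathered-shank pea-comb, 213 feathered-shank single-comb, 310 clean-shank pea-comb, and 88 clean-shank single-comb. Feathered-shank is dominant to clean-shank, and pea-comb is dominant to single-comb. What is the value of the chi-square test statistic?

25.939

A dihybrid F₂ with independent assortment and complete dominance at both loci gives a 9:3:3:1 phenotypic ratio.
Total ratio parts = 16. Expected numbers out of 1534:
  feathered-shank pea-comb: 1534 × 9/16 = 862.875
  feathered-shank single-comb: 1534 × 3/16 = 287.625
  clean-shank pea-comb: 1534 × 3/16 = 287.625
  clean-shank single-comb: 1534 × 1/16 = 95.875
χ² = Σ (O − E)² / E
  feathered-shank pea-comb: (923 − 862.875)² / 862.875 = 4.1895
  feathered-shank single-comb: (213 − 287.625)² / 287.625 = 19.3616
  clean-shank pea-comb: (310 − 287.625)² / 287.625 = 1.7406
  clean-shank single-comb: (88 − 95.875)² / 95.875 = 0.6468
χ² = 4.1895 + 19.3616 + 1.7406 + 0.6468 = 25.9385 ≈ 25.939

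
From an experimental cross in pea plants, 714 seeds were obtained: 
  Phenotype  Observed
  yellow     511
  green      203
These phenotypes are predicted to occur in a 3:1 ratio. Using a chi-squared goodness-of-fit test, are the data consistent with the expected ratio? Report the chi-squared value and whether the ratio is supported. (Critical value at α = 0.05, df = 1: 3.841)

Under the 3:1 hypothesis (Σ ratio = 4, N = 714):
  yellow: 714 × 3/4 = 535.5
  green: 714 × 1/4 = 178.5
χ² = Σ (O − E)² / E
  yellow: (511 − 535.5)² / 535.5 = 1.1209
  green: (203 − 178.5)² / 178.5 = 3.3627
χ² = 1.1209 + 3.3627 = 4.4836 ≈ 4.484
Degrees of freedom = 2 − 1 = 1; critical value at α = 0.05 is 3.841.
Since 4.484 > 3.841, we reject the null hypothesis — the data do not fit the 3:1 ratio.

4.484; not consistent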